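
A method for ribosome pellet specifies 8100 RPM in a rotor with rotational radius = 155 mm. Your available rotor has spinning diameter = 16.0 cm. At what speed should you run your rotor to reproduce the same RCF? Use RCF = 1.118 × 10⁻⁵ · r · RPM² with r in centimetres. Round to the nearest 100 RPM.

≈ 11300 RPM

Original rotor: r = 155 mm = 15.5 cm
RCF = 1.118 × 10⁻⁵ × r × N²
RCF_original = 1.118 × 10⁻⁵ × 15.5 × (8100)² = 1.118 × 10⁻⁵ × 15.5 × 65,610,000 ≈ 11,369.6 × g
Your rotor: r = 16.0 / 2 = 8 cm
11,369.6 = 1.118 × 10⁻⁵ × 8 × N²
N² = 11,369.6 / (8.944 × 10⁻⁵) = 127,119,857
N ≈ √127,119,857 ≈ 11,274.7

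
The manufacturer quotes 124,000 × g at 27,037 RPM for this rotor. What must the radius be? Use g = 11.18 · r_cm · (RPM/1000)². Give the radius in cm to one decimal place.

15.2 cm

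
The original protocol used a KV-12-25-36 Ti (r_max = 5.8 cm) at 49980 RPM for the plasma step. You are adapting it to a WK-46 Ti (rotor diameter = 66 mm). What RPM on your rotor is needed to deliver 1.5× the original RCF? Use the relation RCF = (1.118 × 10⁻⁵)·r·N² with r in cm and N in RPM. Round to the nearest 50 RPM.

81150 RPM

RCF_original = 1.118 × 10⁻⁵ × 5.8 × (49980)² = 1.118 × 10⁻⁵ × 5.8 × 2,498,000,400 ≈ 161,980.3 × g
Target RCF = 1.5 × 161,980.3 ≈ 242,970.4 × g
Your rotor: r = 66 mm / 2 = 33 mm = 3.3 cm
242,970.4 = 1.118 × 10⁻⁵ × 3.3 × N²
N² = 242,970.4 / (3.6894 × 10⁻⁵) = 6,585,634,521
N ≈ √6,585,634,521 ≈ 81,151.9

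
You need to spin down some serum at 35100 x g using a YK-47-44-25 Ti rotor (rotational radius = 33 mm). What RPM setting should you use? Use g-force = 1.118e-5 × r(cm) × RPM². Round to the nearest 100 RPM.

r = 33 mm = 3.3 cm
35,100 = 1.118 × 10⁻⁵ × 3.3 × N²
N² = 35,100 / (3.6894 × 10⁻⁵) = 951,374,207
N ≈ √951,374,207 ≈ 30,844.4

N ≈ 30800 RPM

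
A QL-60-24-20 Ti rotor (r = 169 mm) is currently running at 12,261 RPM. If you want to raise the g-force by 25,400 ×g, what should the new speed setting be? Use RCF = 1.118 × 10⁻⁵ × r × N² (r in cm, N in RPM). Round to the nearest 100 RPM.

r = 169 mm = 16.9 cm
Current RCF = 1.118 × 10⁻⁵ × 16.9 × (12261)² = 1.118 × 10⁻⁵ × 16.9 × 150,332,121 ≈ 28,404.1 × g
Target RCF = 28,404.1 + 25,400 = 53,804.1 × g
N² = 53,804.1 / (18.8942 × 10⁻⁵) = 284,765,166
N ≈ √284,765,166 ≈ 16,875.0

≈ 16900 RPM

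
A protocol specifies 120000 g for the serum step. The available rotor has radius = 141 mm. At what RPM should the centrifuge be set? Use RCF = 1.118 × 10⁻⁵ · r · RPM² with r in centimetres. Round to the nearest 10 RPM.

≈ 27590 RPM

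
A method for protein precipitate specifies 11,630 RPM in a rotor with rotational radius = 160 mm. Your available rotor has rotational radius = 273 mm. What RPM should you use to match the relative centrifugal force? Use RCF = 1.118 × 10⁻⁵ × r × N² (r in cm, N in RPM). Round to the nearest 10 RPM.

≈ 8900 RPM

Original rotor: r = 160 mm = 16.0 cm
RCF_original = 1.118 × 10⁻⁵ × 16 × (11630)² = 1.118 × 10⁻⁵ × 16 × 135,256,900 ≈ 24,194.8 × g
Your rotor: r = 273 mm = 27.3 cm
24,194.8 = 1.118 × 10⁻⁵ × 27.3 × N²
N² = 24,194.8 / (30.5214 × 10⁻⁵) = 79,271,593
N ≈ √79,271,593 ≈ 8,903.5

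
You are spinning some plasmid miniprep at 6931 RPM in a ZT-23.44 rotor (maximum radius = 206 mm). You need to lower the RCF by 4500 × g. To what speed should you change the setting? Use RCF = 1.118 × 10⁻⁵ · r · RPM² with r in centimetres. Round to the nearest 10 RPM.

r = 206 mm = 20.6 cm
Current RCF = 1.118 × 10⁻⁵ × 20.6 × (6931)² = 1.118 × 10⁻⁵ × 20.6 × 48,038,761 ≈ 11,063.7 × g
Target RCF = 11,063.7 − 4,500 = 6,563.7 × g
N² = 6,563.7 / (23.0308 × 10⁻⁵) = 28,499,661
N ≈ √28,499,661 ≈ 5,338.5

≈ 5340 RPM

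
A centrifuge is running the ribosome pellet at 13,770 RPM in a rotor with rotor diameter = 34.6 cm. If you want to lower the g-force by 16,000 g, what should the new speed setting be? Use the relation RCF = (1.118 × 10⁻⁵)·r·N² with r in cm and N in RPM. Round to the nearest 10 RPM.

r = 34.6 / 2 = 17.3 cm
Current RCF = 1.118 × 10⁻⁵ × 17.3 × (13770)² = 1.118 × 10⁻⁵ × 17.3 × 189,612,900 ≈ 36,673.8 × g
Target RCF = 36,673.8 − 16,000 = 20,673.8 × g
N² = 20,673.8 / (19.3414 × 10⁻⁵) = 106,888,850
N ≈ √106,888,850 ≈ 10,338.7

10340 RPM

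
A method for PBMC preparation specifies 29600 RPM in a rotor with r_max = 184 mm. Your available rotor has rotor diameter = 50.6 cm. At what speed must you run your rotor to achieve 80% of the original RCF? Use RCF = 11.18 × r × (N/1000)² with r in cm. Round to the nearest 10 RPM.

≈ 22580 RPM

Original rotor: r = 184 mm = 18.4 cm
RCF = 11.18 × r × (N/1000)²
RCF_original = 11.18 × 18.4 × (29.6)² = 11.18 × 18.4 × 876.16 ≈ 180,236.6 × g
Target RCF = 0.8 × 180,236.6 ≈ 144,189.3 × g
Your rotor: r = 50.6 / 2 = 25.3 cm
144,189.3 = 11.18 × 25.3 × (N/1000)²
(N/1000)² = 144,189.3 / 282.854 = 509.7658
N = 1000 × √509.7658 ≈ 22,578.0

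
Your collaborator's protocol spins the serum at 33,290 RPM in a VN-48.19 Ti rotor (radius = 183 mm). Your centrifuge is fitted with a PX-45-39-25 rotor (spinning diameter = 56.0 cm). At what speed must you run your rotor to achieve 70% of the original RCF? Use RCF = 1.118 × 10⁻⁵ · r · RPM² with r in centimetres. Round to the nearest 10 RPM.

Original rotor: r = 183 mm = 18.3 cm
RCF_original = 1.118 × 10⁻⁵ × 18.3 × (33290)² = 1.118 × 10⁻⁵ × 18.3 × 1,108,224,100 ≈ 226,736 × g
Target RCF = 0.7 × 226,736 ≈ 158,715.2 × g
Your rotor: r = 56.0 / 2 = 28 cm
158,715.2 = 1.118 × 10⁻⁵ × 28 × N²
N² = 158,715.2 / (31.304 × 10⁻⁵) = 507,012,522
N ≈ √507,012,522 ≈ 22,516.9

22520 RPM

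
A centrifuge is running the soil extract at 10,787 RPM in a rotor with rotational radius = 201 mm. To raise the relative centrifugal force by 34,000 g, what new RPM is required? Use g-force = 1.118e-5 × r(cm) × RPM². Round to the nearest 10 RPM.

r = 201 mm = 20.1 cm
Current RCF = 1.118 × 10⁻⁵ × 20.1 × (10787)² = 1.118 × 10⁻⁵ × 20.1 × 116,359,369 ≈ 26,148 × g
Target RCF = 26,148 + 34,000 = 60,148 × g
N² = 60,148 / (22.4718 × 10⁻⁵) = 267,659,912
N ≈ √267,659,912 ≈ 16,360.3

16360 RPM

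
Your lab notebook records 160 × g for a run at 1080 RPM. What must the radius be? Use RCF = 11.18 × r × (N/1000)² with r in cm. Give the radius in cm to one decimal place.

≈ 12.3 cm

RCF = 11.18 × r × (N/1000)²
160 = 11.18 × r × (1.08)²
r = 160 / (11.18 × 1.1664) = 160 / 13.04035 ≈ 12.270 cm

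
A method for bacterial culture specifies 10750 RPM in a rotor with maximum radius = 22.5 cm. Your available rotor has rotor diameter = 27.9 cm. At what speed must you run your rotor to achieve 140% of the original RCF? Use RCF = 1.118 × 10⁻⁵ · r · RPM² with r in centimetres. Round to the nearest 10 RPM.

RCF_original = 1.118 × 10⁻⁵ × 22.5 × (10750)² = 1.118 × 10⁻⁵ × 22.5 × 115,562,500 ≈ 29,069.7 × g
Target RCF = 1.4 × 29,069.7 ≈ 40,697.6 × g
Your rotor: r = 27.9 / 2 = 13.95 cm
40,697.6 = 1.118 × 10⁻⁵ × 13.95 × N²
N² = 40,697.6 / (15.5961 × 10⁻⁵) = 260,947,288
N ≈ √260,947,288 ≈ 16,153.9

≈ 16150 RPM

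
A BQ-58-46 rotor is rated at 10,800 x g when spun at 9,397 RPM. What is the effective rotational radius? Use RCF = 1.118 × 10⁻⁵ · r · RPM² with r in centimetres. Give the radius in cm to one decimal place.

r ≈ 10.9 cm

10800 = 1.118 × 10⁻⁵ × r × (9397)²
r = 10800 / (1.118 × 10⁻⁵ × 88,303,609) = 10800 / 987.2343 ≈ 10.940 cm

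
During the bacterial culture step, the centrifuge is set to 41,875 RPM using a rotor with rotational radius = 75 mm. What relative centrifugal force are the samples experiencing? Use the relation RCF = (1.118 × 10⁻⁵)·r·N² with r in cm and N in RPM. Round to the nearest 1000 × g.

147000 × g

r = 75 mm = 7.5 cm
RCF = 1.118 × 10⁻⁵ × r × N²
RCF = 1.118 × 10⁻⁵ × 7.5 × (41875)² = 1.118 × 10⁻⁵ × 7.5 × 1,753,515,625 ≈ 147,032.3 × g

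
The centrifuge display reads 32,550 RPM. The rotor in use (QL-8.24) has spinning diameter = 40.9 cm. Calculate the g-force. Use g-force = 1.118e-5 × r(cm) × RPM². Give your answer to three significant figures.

r = 40.9 / 2 = 20.45 cm
RCF = 1.118 × 10⁻⁵ × 20.45 × (32550)² = 1.118 × 10⁻⁵ × 20.45 × 1,059,502,500 ≈ 242,235.1 × g

RCF ≈ 242000 x g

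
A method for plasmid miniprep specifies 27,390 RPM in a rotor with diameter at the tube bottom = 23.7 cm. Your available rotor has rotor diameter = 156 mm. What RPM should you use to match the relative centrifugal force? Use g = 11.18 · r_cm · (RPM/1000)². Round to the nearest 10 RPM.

33760 RPM

Original rotor: r = 23.7 / 2 = 11.85 cm
RCF = 11.18 × r × (N/1000)²
RCF_original = 11.18 × 11.85 × (27.39)² = 11.18 × 11.85 × 750.2121 ≈ 99,390.3 × g
Your rotor: r = 156 mm / 2 = 78 mm = 7.8 cm
99,390.3 = 11.18 × 7.8 × (N/1000)²
(N/1000)² = 99,390.3 / 87.204 = 1139.745
N = 1000 × √1139.745 ≈ 33,760.1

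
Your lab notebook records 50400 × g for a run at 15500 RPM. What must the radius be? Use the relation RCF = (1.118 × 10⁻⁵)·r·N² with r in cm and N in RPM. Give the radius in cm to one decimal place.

18.8 cm

50400 = 1.118 × 10⁻⁵ × r × (15500)²
r = 50400 / (1.118 × 10⁻⁵ × 240,250,000) = 50400 / 2685.995 ≈ 18.764 cm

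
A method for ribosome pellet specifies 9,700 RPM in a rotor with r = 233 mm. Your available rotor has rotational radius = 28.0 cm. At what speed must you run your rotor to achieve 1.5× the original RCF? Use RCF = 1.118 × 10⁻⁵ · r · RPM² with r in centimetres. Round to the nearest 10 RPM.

10840 RPM

Original rotor: r = 233 mm = 23.3 cm
RCF_original = 1.118 × 10⁻⁵ × 23.3 × (9700)² = 1.118 × 10⁻⁵ × 23.3 × 94,090,000 ≈ 24,509.9 × g
Target RCF = 1.5 × 24,509.9 ≈ 36,764.9 × g
36,764.9 = 1.118 × 10⁻⁵ × 28 × N²
N² = 36,764.9 / (31.304 × 10⁻⁵) = 117,444,735
N ≈ √117,444,735 ≈ 10,837.2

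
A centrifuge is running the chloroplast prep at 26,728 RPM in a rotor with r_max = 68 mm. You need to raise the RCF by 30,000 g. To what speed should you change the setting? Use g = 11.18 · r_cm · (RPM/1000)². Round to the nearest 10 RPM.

r = 68 mm = 6.8 cm
Current RCF = 11.18 × 6.8 × (26.728)² = 11.18 × 6.8 × 714.385984 ≈ 54,310.5 × g
Target RCF = 54,310.5 + 30,000 = 84,310.5 × g
(N/1000)² = 84,310.5 / 76.024 = 1108.998
N = 1000 × √1108.998 ≈ 33,301.6

≈ 33300 RPM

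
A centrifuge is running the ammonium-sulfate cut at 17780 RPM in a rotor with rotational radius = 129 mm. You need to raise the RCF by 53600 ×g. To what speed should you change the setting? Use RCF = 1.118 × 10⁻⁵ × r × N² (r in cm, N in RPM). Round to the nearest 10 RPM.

N₂ ≈ 26230 RPM

r = 129 mm = 12.9 cm
Current RCF = 1.118 × 10⁻⁵ × 12.9 × (17780)² = 1.118 × 10⁻⁵ × 12.9 × 316,128,400 ≈ 45,592.7 × g
Target RCF = 45,592.7 + 53,600 = 99,192.7 × g
N² = 99,192.7 / (14.4222 × 10⁻⁵) = 687,777,870
N ≈ √687,777,870 ≈ 26,225.5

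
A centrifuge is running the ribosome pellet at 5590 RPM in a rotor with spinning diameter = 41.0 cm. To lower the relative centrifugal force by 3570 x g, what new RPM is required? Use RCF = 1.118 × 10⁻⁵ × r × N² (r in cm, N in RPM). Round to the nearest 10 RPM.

3960 RPM

r = 41.0 / 2 = 20.5 cm
Current RCF = 1.118 × 10⁻⁵ × 20.5 × (5590)² = 1.118 × 10⁻⁵ × 20.5 × 31,248,100 ≈ 7,161.8 × g
Target RCF = 7,161.8 − 3,570 = 3,591.8 × g
N² = 3,591.8 / (22.919 × 10⁻⁵) = 15,671,713
N ≈ √15,671,713 ≈ 3,958.8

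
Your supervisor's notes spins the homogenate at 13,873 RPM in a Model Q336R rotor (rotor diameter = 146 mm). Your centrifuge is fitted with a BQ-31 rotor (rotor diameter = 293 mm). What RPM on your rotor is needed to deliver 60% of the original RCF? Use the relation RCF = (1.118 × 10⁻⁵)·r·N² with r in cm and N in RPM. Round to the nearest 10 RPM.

7590 RPM

Original rotor: r = 146 mm / 2 = 73 mm = 7.3 cm
RCF = 1.118 × 10⁻⁵ × r × N²
RCF_original = 1.118 × 10⁻⁵ × 7.3 × (13873)² = 1.118 × 10⁻⁵ × 7.3 × 192,460,129 ≈ 15,707.4 × g
Target RCF = 0.6 × 15,707.4 ≈ 9,424.4 × g
Your rotor: r = 293 mm / 2 = 146.5 mm = 14.65 cm
9,424.4 = 1.118 × 10⁻⁵ × 14.65 × N²
N² = 9,424.4 / (16.3787 × 10⁻⁵) = 57,540,586
N ≈ √57,540,586 ≈ 7,585.6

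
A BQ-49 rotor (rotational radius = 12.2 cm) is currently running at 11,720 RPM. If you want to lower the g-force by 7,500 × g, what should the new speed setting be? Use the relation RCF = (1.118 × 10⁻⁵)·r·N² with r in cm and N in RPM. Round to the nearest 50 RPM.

N₂ ≈ 9100 RPM

Current RCF = 1.118 × 10⁻⁵ × 12.2 × (11720)² = 1.118 × 10⁻⁵ × 12.2 × 137,358,400 ≈ 18,735.1 × g
Target RCF = 18,735.1 − 7,500 = 11,235.1 × g
N² = 11,235.1 / (13.6396 × 10⁻⁵) = 82,371,184
N ≈ √82,371,184 ≈ 9,075.9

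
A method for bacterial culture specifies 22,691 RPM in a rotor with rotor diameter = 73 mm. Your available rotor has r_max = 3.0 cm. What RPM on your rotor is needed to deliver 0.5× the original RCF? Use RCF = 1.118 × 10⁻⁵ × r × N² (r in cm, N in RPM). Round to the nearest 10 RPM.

≈ 17700 RPM

Original rotor: r = 73 mm / 2 = 36.5 mm = 3.65 cm
RCF_original = 1.118 × 10⁻⁵ × 3.65 × (22691)² = 1.118 × 10⁻⁵ × 3.65 × 514,881,481 ≈ 21,010.8 × g
Target RCF = 0.5 × 21,010.8 ≈ 10,505.4 × g
10,505.4 = 1.118 × 10⁻⁵ × 3 × N²
N² = 10,505.4 / (3.354 × 10⁻⁵) = 313,220,036
N ≈ √313,220,036 ≈ 17,698.0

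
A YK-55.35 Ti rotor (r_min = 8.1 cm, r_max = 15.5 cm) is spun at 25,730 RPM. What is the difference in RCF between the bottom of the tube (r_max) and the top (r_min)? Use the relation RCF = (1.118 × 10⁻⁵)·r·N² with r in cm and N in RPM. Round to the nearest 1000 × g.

≈ 55000 x g

RCF_max = 1.118 × 10⁻⁵ × 15.5 × (25730)² = 1.118 × 10⁻⁵ × 15.5 × 662,032,900 ≈ 114,723.7 × g
RCF_min = 1.118 × 10⁻⁵ × 8.1 × (25730)² = 1.118 × 10⁻⁵ × 8.1 × 662,032,900 ≈ 59,952.4 × g
ΔRCF = 114,723.7 − 59,952.4 = 54,771.3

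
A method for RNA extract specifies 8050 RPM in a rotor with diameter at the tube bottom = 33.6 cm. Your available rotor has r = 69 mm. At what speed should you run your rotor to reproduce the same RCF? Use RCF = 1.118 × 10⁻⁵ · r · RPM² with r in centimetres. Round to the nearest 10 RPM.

12560 RPM

Original rotor: r = 33.6 / 2 = 16.8 cm
RCF_original = 1.118 × 10⁻⁵ × 16.8 × (8050)² = 1.118 × 10⁻⁵ × 16.8 × 64,802,500 ≈ 12,171.5 × g
Your rotor: r = 69 mm = 6.9 cm
12,171.5 = 1.118 × 10⁻⁵ × 6.9 × N²
N² = 12,171.5 / (7.7142 × 10⁻⁵) = 157,780,457
N ≈ √157,780,457 ≈ 12,561.1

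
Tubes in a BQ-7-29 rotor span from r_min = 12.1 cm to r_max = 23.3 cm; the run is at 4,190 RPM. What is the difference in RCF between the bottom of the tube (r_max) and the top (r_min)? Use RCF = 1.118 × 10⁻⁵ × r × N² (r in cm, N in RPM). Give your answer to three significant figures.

2200 × g

ΔRCF = 1.118 × 10⁻⁵ × (r_max − r_min) × N² = 1.118 × 10⁻⁵ × 11.2 × 17,556,100 ≈ 2,198.3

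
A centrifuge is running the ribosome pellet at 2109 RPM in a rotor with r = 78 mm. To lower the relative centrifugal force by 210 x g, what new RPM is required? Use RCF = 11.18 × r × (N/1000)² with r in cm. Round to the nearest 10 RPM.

≈ 1430 RPM

r = 78 mm = 7.8 cm
Current RCF = 11.18 × 7.8 × (2.109)² = 11.18 × 7.8 × 4.447881 ≈ 387.9 × g
Target RCF = 387.9 − 210 = 177.9 × g
(N/1000)² = 177.9 / 87.204 = 2.040044
N = 1000 × √2.040044 ≈ 1,428.3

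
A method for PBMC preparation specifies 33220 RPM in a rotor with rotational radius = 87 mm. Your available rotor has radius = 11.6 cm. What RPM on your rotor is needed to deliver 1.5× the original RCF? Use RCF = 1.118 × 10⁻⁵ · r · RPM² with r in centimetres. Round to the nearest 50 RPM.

Original rotor: r = 87 mm = 8.7 cm
RCF = 1.118 × 10⁻⁵ × r × N²
RCF_original = 1.118 × 10⁻⁵ × 8.7 × (33220)² = 1.118 × 10⁻⁵ × 8.7 × 1,103,568,400 ≈ 107,339.7 × g
Target RCF = 1.5 × 107,339.7 ≈ 161,009.5 × g
161,009.5 = 1.118 × 10⁻⁵ × 11.6 × N²
N² = 161,009.5 / (12.9688 × 10⁻⁵) = 1,241,514,250
N ≈ √1,241,514,250 ≈ 35,235.1

35250 RPM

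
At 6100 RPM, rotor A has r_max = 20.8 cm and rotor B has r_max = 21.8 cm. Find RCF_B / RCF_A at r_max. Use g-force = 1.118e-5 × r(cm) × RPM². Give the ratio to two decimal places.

1.05

At fixed N, RCF ∝ r, so RCF_B/RCF_A = r_B/r_A = 21.8 / 20.8 = 1.0481.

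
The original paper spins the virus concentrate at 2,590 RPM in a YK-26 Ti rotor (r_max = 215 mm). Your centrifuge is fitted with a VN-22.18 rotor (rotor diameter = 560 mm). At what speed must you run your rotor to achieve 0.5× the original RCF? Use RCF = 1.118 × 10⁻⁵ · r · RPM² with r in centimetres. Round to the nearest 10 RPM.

≈ 1600 RPM

Original rotor: r = 215 mm = 21.5 cm
RCF_original = 1.118 × 10⁻⁵ × 21.5 × (2590)² = 1.118 × 10⁻⁵ × 21.5 × 6,708,100 ≈ 1,612.4 × g
Target RCF = 0.5 × 1,612.4 ≈ 806.2 × g
Your rotor: r = 560 mm / 2 = 280 mm = 28 cm
806.2 = 1.118 × 10⁻⁵ × 28 × N²
N² = 806.2 / (31.304 × 10⁻⁵) = 2,575,390
N ≈ √2,575,390 ≈ 1,604.8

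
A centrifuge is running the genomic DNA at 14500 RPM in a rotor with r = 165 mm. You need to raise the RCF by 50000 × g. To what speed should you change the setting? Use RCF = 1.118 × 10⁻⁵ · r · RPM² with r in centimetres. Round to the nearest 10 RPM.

≈ 21940 RPM

r = 165 mm = 16.5 cm
Current RCF = 1.118 × 10⁻⁵ × 16.5 × (14500)² = 1.118 × 10⁻⁵ × 16.5 × 210,250,000 ≈ 38,784.8 × g
Target RCF = 38,784.8 + 50,000 = 88,784.8 × g
N² = 88,784.8 / (18.447 × 10⁻⁵) = 481,296,688
N ≈ √481,296,688 ≈ 21,938.5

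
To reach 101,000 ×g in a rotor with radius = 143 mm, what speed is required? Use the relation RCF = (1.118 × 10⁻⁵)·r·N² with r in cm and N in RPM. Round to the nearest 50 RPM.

r = 143 mm = 14.3 cm
101,000 = 1.118 × 10⁻⁵ × 14.3 × N²
N² = 101,000 / (15.9874 × 10⁻⁵) = 631,747,501
N ≈ √631,747,501 ≈ 25,134.6

≈ 25150 RPM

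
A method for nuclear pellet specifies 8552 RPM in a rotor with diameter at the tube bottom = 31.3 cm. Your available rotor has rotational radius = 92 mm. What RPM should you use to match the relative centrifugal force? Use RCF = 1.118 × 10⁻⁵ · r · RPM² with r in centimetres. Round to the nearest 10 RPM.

Original rotor: r = 31.3 / 2 = 15.65 cm
RCF = 1.118 × 10⁻⁵ × r × N²
RCF_original = 1.118 × 10⁻⁵ × 15.65 × (8552)² = 1.118 × 10⁻⁵ × 15.65 × 73,136,704 ≈ 12,796.5 × g
Your rotor: r = 92 mm = 9.2 cm
12,796.5 = 1.118 × 10⁻⁵ × 9.2 × N²
N² = 12,796.5 / (10.2856 × 10⁻⁵) = 124,411,799
N ≈ √124,411,799 ≈ 11,154.0

11150 RPM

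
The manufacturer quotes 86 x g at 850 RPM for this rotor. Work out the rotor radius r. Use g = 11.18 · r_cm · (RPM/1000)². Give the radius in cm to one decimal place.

≈ 10.6 cm

86 = 11.18 × r × (0.85)²
r = 86 / (11.18 × 0.7225) = 86 / 8.07755 ≈ 10.647 cm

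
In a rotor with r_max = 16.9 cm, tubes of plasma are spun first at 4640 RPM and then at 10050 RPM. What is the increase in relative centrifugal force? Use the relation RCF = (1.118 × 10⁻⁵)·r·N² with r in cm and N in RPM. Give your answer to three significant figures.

RCF₁ = 1.118 × 10⁻⁵ × 16.9 × (4640)² = 1.118 × 10⁻⁵ × 16.9 × 21,529,600 ≈ 4,067.8 × g
RCF₂ = 1.118 × 10⁻⁵ × 16.9 × (10050)² = 1.118 × 10⁻⁵ × 16.9 × 101,002,500 ≈ 19,083.6 × g
Increase = 19,083.6 − 4,067.8 = 15,015.8

≈ 15000 ×g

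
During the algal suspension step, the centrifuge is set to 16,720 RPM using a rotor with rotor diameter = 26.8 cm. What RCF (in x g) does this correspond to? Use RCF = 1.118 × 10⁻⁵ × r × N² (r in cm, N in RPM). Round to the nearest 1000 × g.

r = 26.8 / 2 = 13.4 cm
RCF = 1.118 × 10⁻⁵ × 13.4 × (16720)² = 1.118 × 10⁻⁵ × 13.4 × 279,558,400 ≈ 41,881.2 × g

42000 x g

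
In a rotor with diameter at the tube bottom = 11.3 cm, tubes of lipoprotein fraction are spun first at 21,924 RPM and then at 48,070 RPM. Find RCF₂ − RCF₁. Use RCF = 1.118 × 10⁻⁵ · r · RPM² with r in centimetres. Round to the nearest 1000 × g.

r = 11.3 / 2 = 5.65 cm
RCF₁ = 1.118 × 10⁻⁵ × 5.65 × (21924)² = 1.118 × 10⁻⁵ × 5.65 × 480,661,776 ≈ 30,362 × g
RCF₂ = 1.118 × 10⁻⁵ × 5.65 × (48070)² = 1.118 × 10⁻⁵ × 5.65 × 2,310,724,900 ≈ 145,961.6 × g
Increase = 145,961.6 − 30,362 = 115,599.6

≈ 116000 ×g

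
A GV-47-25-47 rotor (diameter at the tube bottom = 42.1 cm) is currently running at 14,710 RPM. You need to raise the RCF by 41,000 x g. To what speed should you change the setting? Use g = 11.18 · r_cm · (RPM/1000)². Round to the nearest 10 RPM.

≈ 19760 RPM

r = 42.1 / 2 = 21.05 cm
Current RCF = 11.18 × 21.05 × (14.71)² = 11.18 × 21.05 × 216.3841 ≈ 50,923.6 × g
Target RCF = 50,923.6 + 41,000 = 91,923.6 × g
(N/1000)² = 91,923.6 / 235.339 = 390.6008
N = 1000 × √390.6008 ≈ 19,763.6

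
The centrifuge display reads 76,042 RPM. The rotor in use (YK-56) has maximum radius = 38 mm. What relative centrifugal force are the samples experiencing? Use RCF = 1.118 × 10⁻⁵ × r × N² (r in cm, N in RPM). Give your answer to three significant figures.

≈ 246000 g

r = 38 mm = 3.8 cm
RCF = 1.118 × 10⁻⁵ × 3.8 × (76042)² = 1.118 × 10⁻⁵ × 3.8 × 5,782,385,764 ≈ 245,658.9 × g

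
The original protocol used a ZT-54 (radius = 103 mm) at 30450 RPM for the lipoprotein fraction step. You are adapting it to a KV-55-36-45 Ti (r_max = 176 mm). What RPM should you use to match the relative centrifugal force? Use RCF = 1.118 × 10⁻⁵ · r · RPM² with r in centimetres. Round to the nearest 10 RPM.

23290 RPM

Original rotor: r = 103 mm = 10.3 cm
RCF_original = 1.118 × 10⁻⁵ × 10.3 × (30450)² = 1.118 × 10⁻⁵ × 10.3 × 927,202,500 ≈ 106,771.1 × g
Your rotor: r = 176 mm = 17.6 cm
106,771.1 = 1.118 × 10⁻⁵ × 17.6 × N²
N² = 106,771.1 / (19.6768 × 10⁻⁵) = 542,624,309
N ≈ √542,624,309 ≈ 23,294.3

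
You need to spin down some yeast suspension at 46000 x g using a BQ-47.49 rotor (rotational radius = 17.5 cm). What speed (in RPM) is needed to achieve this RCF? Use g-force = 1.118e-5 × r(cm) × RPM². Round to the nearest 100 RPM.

RCF = 1.118 × 10⁻⁵ × r × N²
46,000 = 1.118 × 10⁻⁵ × 17.5 × N²
N² = 46,000 / (19.565 × 10⁻⁵) = 235,113,723
N ≈ √235,113,723 ≈ 15,333.4

15300 RPM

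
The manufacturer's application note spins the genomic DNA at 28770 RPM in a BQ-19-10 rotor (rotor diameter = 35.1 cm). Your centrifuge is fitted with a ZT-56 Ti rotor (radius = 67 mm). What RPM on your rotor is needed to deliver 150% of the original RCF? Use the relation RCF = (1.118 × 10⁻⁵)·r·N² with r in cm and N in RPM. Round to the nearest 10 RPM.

57030 RPM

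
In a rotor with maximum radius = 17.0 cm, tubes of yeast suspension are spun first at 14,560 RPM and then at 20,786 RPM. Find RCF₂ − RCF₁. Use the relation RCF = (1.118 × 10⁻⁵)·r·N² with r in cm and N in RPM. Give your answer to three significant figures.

RCF₁ = 1.118 × 10⁻⁵ × 17 × (14560)² = 1.118 × 10⁻⁵ × 17 × 211,993,600 ≈ 40,291.5 × g
RCF₂ = 1.118 × 10⁻⁵ × 17 × (20786)² = 1.118 × 10⁻⁵ × 17 × 432,057,796 ≈ 82,116.9 × g
Increase = 82,116.9 − 40,291.5 = 41,825.4

≈ 41800 ×g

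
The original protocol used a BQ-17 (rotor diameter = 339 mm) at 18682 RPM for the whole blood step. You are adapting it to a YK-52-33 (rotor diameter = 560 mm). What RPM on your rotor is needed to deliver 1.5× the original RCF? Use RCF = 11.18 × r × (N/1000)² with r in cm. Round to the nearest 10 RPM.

Original rotor: r = 339 mm / 2 = 169.5 mm = 16.95 cm
RCF_original = 11.18 × 16.95 × (18.682)² = 11.18 × 16.95 × 349.017124 ≈ 66,139.1 × g
Target RCF = 1.5 × 66,139.1 ≈ 99,208.7 × g
Your rotor: r = 560 mm / 2 = 280 mm = 28 cm
99,208.7 = 11.18 × 28 × (N/1000)²
(N/1000)² = 99,208.7 / 313.04 = 316.9202
N = 1000 × √316.9202 ≈ 17,802.3

≈ 17800 RPM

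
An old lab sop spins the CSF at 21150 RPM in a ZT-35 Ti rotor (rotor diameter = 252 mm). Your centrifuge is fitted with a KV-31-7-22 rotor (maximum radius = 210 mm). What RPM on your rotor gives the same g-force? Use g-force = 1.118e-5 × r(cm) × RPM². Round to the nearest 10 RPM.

Original rotor: r = 252 mm / 2 = 126 mm = 12.6 cm
RCF = 1.118 × 10⁻⁵ × r × N²
RCF_original = 1.118 × 10⁻⁵ × 12.6 × (21150)² = 1.118 × 10⁻⁵ × 12.6 × 447,322,500 ≈ 63,013.4 × g
Your rotor: r = 210 mm = 21.0 cm
63,013.4 = 1.118 × 10⁻⁵ × 21 × N²
N² = 63,013.4 / (23.478 × 10⁻⁵) = 268,393,390
N ≈ √268,393,390 ≈ 16,382.7

16380 RPM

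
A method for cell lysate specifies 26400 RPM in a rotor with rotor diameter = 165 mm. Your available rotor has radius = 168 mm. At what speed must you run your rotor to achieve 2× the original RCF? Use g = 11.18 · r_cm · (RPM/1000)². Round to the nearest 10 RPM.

Original rotor: r = 165 mm / 2 = 82.5 mm = 8.25 cm
RCF = 11.18 × r × (N/1000)²
RCF_original = 11.18 × 8.25 × (26.4)² = 11.18 × 8.25 × 696.96 ≈ 64,284.1 × g
Target RCF = 2 × 64,284.1 ≈ 128,568.2 × g
Your rotor: r = 168 mm = 16.8 cm
128,568.2 = 11.18 × 16.8 × (N/1000)²
(N/1000)² = 128,568.2 / 187.824 = 684.5142
N = 1000 × √684.5142 ≈ 26,163.2

≈ 26160 RPM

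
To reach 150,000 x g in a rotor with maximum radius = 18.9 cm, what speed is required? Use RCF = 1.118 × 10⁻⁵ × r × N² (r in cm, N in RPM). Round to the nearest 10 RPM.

150,000 = 1.118 × 10⁻⁵ × 18.9 × N²
N² = 150,000 / (21.1302 × 10⁻⁵) = 709,884,431
N ≈ √709,884,431 ≈ 26,643.7

N ≈ 26640 RPM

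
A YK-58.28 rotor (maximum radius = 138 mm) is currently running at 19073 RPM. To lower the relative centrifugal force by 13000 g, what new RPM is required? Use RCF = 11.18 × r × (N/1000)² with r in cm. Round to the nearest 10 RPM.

r = 138 mm = 13.8 cm
Current RCF = 11.18 × 13.8 × (19.073)² = 11.18 × 13.8 × 363.779329 ≈ 56,125.3 × g
Target RCF = 56,125.3 − 13,000 = 43,125.3 × g
(N/1000)² = 43,125.3 / 154.284 = 279.5189
N = 1000 × √279.5189 ≈ 16,718.8

N₂ ≈ 16720 RPM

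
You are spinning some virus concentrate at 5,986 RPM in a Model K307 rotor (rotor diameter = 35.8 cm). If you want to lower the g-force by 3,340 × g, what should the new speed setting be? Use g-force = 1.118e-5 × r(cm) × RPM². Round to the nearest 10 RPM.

r = 35.8 / 2 = 17.9 cm
Current RCF = 1.118 × 10⁻⁵ × 17.9 × (5986)² = 1.118 × 10⁻⁵ × 17.9 × 35,832,196 ≈ 7,170.8 × g
Target RCF = 7,170.8 − 3,340 = 3,830.8 × g
N² = 3,830.8 / (20.0122 × 10⁻⁵) = 19,142,323
N ≈ √19,142,323 ≈ 4,375.2

N₂ ≈ 4380 RPM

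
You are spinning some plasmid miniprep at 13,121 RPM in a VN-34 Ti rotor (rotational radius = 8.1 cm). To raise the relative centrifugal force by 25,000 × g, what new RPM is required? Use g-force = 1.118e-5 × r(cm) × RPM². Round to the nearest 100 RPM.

21200 RPM

Current RCF = 1.118 × 10⁻⁵ × 8.1 × (13121)² = 1.118 × 10⁻⁵ × 8.1 × 172,160,641 ≈ 15,590.5 × g
Target RCF = 15,590.5 + 25,000 = 40,590.5 × g
N² = 40,590.5 / (9.0558 × 10⁻⁵) = 448,226,551
N ≈ √448,226,551 ≈ 21,171.4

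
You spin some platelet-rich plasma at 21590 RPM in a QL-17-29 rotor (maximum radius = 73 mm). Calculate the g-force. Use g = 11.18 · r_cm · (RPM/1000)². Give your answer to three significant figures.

RCF ≈ 38000 × g

r = 73 mm = 7.3 cm
RCF = 11.18 × 7.3 × (21.59)² = 11.18 × 7.3 × 466.1281 ≈ 38,042.6 × g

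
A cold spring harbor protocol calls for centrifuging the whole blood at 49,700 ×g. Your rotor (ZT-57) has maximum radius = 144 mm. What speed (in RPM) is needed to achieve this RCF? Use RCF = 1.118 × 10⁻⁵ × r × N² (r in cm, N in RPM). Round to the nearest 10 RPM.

r = 144 mm = 14.4 cm
49,700 = 1.118 × 10⁻⁵ × 14.4 × N²
N² = 49,700 / (16.0992 × 10⁻⁵) = 308,710,992
N ≈ √308,710,992 ≈ 17,570.2

≈ 17570 RPM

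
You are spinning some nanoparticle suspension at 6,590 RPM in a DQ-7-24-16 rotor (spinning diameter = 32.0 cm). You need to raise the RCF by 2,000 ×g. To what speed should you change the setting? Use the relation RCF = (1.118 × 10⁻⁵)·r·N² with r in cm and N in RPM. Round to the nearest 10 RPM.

r = 32.0 / 2 = 16 cm
Current RCF = 1.118 × 10⁻⁵ × 16 × (6590)² = 1.118 × 10⁻⁵ × 16 × 43,428,100 ≈ 7,768.4 × g
Target RCF = 7,768.4 + 2,000 = 9,768.4 × g
N² = 9,768.4 / (17.888 × 10⁻⁵) = 54,608,676
N ≈ √54,608,676 ≈ 7,389.8

≈ 7390 RPM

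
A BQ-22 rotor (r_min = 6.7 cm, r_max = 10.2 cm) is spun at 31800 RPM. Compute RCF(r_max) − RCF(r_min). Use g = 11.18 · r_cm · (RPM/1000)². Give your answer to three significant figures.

ΔRCF = 11.18 × (r_max − r_min) × (N/1000)² = 11.18 × 3.5 × 1,011.24 ≈ 39,569.8

ΔRCF ≈ 39600 x g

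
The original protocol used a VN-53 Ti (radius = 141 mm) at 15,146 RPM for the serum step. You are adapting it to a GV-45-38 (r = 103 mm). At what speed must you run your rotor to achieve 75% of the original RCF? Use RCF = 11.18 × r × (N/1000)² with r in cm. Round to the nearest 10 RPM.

15350 RPM

Original rotor: r = 141 mm = 14.1 cm
RCF = 11.18 × r × (N/1000)²
RCF_original = 11.18 × 14.1 × (15.146)² = 11.18 × 14.1 × 229.401316 ≈ 36,162.4 × g
Target RCF = 0.75 × 36,162.4 ≈ 27,121.8 × g
Your rotor: r = 103 mm = 10.3 cm
27,121.8 = 11.18 × 10.3 × (N/1000)²
(N/1000)² = 27,121.8 / 115.154 = 235.5263
N = 1000 × √235.5263 ≈ 15,346.9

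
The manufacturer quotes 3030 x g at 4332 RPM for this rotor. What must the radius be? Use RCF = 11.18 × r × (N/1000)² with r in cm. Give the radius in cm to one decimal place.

≈ 14.4 cm

3030 = 11.18 × r × (4.332)²
r = 3030 / (11.18 × 18.766224) = 3030 / 209.8064 ≈ 14.442 cm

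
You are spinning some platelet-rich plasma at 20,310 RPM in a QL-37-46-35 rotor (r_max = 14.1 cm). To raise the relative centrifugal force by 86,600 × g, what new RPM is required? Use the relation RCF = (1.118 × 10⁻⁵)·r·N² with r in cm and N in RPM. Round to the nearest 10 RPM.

Current RCF = 1.118 × 10⁻⁵ × 14.1 × (20310)² = 1.118 × 10⁻⁵ × 14.1 × 412,496,100 ≈ 65,025.1 × g
Target RCF = 65,025.1 + 86,600 = 151,625.1 × g
N² = 151,625.1 / (15.7638 × 10⁻⁵) = 961,856,278
N ≈ √961,856,278 ≈ 31,013.8

31010 RPM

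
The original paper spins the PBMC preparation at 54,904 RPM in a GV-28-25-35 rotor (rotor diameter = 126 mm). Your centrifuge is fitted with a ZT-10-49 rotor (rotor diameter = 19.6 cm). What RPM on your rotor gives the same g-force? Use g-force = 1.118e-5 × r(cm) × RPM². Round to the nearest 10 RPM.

≈ 44020 RPM

Original rotor: r = 126 mm / 2 = 63 mm = 6.3 cm
RCF_original = 1.118 × 10⁻⁵ × 6.3 × (54904)² = 1.118 × 10⁻⁵ × 6.3 × 3,014,449,216 ≈ 212,319.7 × g
Your rotor: r = 19.6 / 2 = 9.8 cm
212,319.7 = 1.118 × 10⁻⁵ × 9.8 × N²
N² = 212,319.7 / (10.9564 × 10⁻⁵) = 1,937,860,064
N ≈ √1,937,860,064 ≈ 44,021.1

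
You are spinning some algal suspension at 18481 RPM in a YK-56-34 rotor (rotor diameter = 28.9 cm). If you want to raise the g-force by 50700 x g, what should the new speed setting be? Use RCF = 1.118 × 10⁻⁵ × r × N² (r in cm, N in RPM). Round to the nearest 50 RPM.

r = 28.9 / 2 = 14.45 cm
Current RCF = 1.118 × 10⁻⁵ × 14.45 × (18481)² = 1.118 × 10⁻⁵ × 14.45 × 341,547,361 ≈ 55,177.3 × g
Target RCF = 55,177.3 + 50,700 = 105,877.3 × g
N² = 105,877.3 / (16.1551 × 10⁻⁵) = 655,380,035
N ≈ √655,380,035 ≈ 25,600.4

≈ 25600 RPM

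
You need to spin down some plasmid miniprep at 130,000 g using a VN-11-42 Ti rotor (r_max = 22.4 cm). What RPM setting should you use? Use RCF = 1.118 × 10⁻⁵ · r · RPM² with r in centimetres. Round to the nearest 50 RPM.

130,000 = 1.118 × 10⁻⁵ × 22.4 × N²
N² = 130,000 / (25.0432 × 10⁻⁵) = 519,102,990
N ≈ √519,102,990 ≈ 22,783.8

22800 RPM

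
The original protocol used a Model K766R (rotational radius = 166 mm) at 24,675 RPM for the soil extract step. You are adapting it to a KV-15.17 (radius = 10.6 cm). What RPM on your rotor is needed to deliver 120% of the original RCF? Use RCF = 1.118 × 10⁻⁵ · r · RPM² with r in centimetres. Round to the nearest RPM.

33826 RPM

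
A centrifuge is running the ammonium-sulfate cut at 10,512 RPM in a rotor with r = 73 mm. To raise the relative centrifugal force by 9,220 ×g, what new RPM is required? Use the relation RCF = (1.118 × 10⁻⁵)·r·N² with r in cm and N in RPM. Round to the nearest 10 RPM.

14950 RPM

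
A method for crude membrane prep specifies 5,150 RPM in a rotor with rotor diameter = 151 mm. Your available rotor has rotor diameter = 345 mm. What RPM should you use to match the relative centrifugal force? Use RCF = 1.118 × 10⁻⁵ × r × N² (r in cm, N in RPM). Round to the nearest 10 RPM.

Original rotor: r = 151 mm / 2 = 75.5 mm = 7.55 cm
RCF = 1.118 × 10⁻⁵ × r × N²
RCF_original = 1.118 × 10⁻⁵ × 7.55 × (5150)² = 1.118 × 10⁻⁵ × 7.55 × 26,522,500 ≈ 2,238.7 × g
Your rotor: r = 345 mm / 2 = 172.5 mm = 17.25 cm
2,238.7 = 1.118 × 10⁻⁵ × 17.25 × N²
N² = 2,238.7 / (19.2855 × 10⁻⁵) = 11,608,203
N ≈ √11,608,203 ≈ 3,407.1

3410 RPM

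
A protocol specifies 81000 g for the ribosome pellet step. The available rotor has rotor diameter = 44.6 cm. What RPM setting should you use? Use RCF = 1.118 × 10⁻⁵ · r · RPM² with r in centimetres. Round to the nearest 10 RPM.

N ≈ 18020 RPM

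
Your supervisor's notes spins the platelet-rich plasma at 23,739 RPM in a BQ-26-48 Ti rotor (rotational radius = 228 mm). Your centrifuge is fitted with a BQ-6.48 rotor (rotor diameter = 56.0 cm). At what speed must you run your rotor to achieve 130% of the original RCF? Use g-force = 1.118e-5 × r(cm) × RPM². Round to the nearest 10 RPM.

Original rotor: r = 228 mm = 22.8 cm
RCF_original = 1.118 × 10⁻⁵ × 22.8 × (23739)² = 1.118 × 10⁻⁵ × 22.8 × 563,540,121 ≈ 143,648.6 × g
Target RCF = 1.3 × 143,648.6 ≈ 186,743.2 × g
Your rotor: r = 56.0 / 2 = 28 cm
186,743.2 = 1.118 × 10⁻⁵ × 28 × N²
N² = 186,743.2 / (31.304 × 10⁻⁵) = 596,547,406
N ≈ √596,547,406 ≈ 24,424.3

24420 RPM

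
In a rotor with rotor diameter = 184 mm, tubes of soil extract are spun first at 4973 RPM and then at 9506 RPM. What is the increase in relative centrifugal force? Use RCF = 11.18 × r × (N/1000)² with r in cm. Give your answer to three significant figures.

6750 g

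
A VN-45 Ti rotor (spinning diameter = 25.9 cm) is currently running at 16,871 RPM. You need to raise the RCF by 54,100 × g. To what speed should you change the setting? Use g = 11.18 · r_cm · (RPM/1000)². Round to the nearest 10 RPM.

r = 25.9 / 2 = 12.95 cm
Current RCF = 11.18 × 12.95 × (16.871)² = 11.18 × 12.95 × 284.630641 ≈ 41,209.1 × g
Target RCF = 41,209.1 + 54,100 = 95,309.1 × g
(N/1000)² = 95,309.1 / 144.781 = 658.2984
N = 1000 × √658.2984 ≈ 25,657.3

N₂ ≈ 25660 RPM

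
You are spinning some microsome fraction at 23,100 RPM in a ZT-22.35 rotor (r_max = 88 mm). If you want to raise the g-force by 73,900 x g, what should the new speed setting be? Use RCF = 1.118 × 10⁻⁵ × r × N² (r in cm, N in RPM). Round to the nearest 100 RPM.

r = 88 mm = 8.8 cm
Current RCF = 1.118 × 10⁻⁵ × 8.8 × (23100)² = 1.118 × 10⁻⁵ × 8.8 × 533,610,000 ≈ 52,498.7 × g
Target RCF = 52,498.7 + 73,900 = 126,398.7 × g
N² = 126,398.7 / (9.8384 × 10⁻⁵) = 1,284,748,536
N ≈ √1,284,748,536 ≈ 35,843.4

≈ 35800 RPM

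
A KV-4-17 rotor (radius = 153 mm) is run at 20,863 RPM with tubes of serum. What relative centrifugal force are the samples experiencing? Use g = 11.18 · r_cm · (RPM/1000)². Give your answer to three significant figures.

r = 153 mm = 15.3 cm
RCF = 11.18 × r × (N/1000)²
RCF = 11.18 × 15.3 × (20.863)² = 11.18 × 15.3 × 435.264769 ≈ 74,453.8 × g

RCF ≈ 74500 ×g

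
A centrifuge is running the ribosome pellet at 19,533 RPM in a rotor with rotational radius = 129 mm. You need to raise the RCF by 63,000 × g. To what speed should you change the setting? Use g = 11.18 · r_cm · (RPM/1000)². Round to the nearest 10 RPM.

r = 129 mm = 12.9 cm
Current RCF = 11.18 × 12.9 × (19.533)² = 11.18 × 12.9 × 381.538089 ≈ 55,026.2 × g
Target RCF = 55,026.2 + 63,000 = 118,026.2 × g
(N/1000)² = 118,026.2 / 144.222 = 818.3647
N = 1000 × √818.3647 ≈ 28,607.1

≈ 28610 RPM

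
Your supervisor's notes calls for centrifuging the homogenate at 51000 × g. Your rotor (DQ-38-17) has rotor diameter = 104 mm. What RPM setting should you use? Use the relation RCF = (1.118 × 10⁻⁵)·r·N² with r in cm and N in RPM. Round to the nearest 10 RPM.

r = 104 mm / 2 = 52 mm = 5.2 cm
RCF = 1.118 × 10⁻⁵ × r × N²
51,000 = 1.118 × 10⁻⁵ × 5.2 × N²
N² = 51,000 / (5.8136 × 10⁻⁵) = 877,253,337
N ≈ √877,253,337 ≈ 29,618.5

N ≈ 29620 RPM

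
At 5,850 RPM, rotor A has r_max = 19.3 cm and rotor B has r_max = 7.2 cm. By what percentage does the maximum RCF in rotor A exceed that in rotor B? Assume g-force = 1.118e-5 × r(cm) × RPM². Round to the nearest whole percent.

At equal RPM, RCF scales linearly with r: ratio = 19.3 / 7.2 = 2.6806.
So rotor A delivers 168.1% more g-force.

168%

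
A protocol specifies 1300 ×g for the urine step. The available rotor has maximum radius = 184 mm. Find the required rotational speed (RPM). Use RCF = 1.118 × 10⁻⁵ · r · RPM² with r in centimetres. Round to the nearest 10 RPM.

r = 184 mm = 18.4 cm
1,300 = 1.118 × 10⁻⁵ × 18.4 × N²
N² = 1,300 / (20.5712 × 10⁻⁵) = 6,319,515
N ≈ √6,319,515 ≈ 2,513.9

≈ 2510 RPM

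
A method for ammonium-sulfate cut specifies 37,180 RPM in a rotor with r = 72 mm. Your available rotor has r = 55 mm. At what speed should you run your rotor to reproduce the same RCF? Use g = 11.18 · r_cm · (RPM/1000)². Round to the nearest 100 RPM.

≈ 42500 RPM

Original rotor: r = 72 mm = 7.2 cm
RCF = 11.18 × r × (N/1000)²
RCF_original = 11.18 × 7.2 × (37.18)² = 11.18 × 7.2 × 1,382.3524 ≈ 111,273.8 × g
Your rotor: r = 55 mm = 5.5 cm
111,273.8 = 11.18 × 5.5 × (N/1000)²
(N/1000)² = 111,273.8 / 61.49 = 1809.624
N = 1000 × √1809.624 ≈ 42,539.7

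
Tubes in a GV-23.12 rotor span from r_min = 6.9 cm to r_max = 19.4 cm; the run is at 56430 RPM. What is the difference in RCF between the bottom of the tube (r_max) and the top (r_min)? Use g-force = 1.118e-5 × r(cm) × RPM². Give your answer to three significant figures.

RCF_max = 1.118 × 10⁻⁵ × 19.4 × (56430)² = 1.118 × 10⁻⁵ × 19.4 × 3,184,344,900 ≈ 690,658.9 × g
RCF_min = 1.118 × 10⁻⁵ × 6.9 × (56430)² = 1.118 × 10⁻⁵ × 6.9 × 3,184,344,900 ≈ 245,646.7 × g
ΔRCF = 690,658.9 − 245,646.7 = 445,012.2

≈ 445000 x g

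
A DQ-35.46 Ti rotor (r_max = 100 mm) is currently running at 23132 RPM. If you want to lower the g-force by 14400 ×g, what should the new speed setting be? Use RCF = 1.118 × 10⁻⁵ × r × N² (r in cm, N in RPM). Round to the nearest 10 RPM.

r = 100 mm = 10.0 cm
Current RCF = 1.118 × 10⁻⁵ × 10 × (23132)² = 1.118 × 10⁻⁵ × 10 × 535,089,424 ≈ 59,823 × g
Target RCF = 59,823 − 14,400 = 45,423 × g
N² = 45,423 / (11.18 × 10⁻⁵) = 406,288,014
N ≈ √406,288,014 ≈ 20,156.6

≈ 20160 RPM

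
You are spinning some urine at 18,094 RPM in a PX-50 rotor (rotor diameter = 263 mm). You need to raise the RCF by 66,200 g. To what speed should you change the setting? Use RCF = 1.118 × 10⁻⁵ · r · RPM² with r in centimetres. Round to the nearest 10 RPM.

27890 RPM

r = 263 mm / 2 = 131.5 mm = 13.15 cm
Current RCF = 1.118 × 10⁻⁵ × 13.15 × (18094)² = 1.118 × 10⁻⁵ × 13.15 × 327,392,836 ≈ 48,132.3 × g
Target RCF = 48,132.3 + 66,200 = 114,332.3 × g
N² = 114,332.3 / (14.7017 × 10⁻⁵) = 777,680,812
N ≈ √777,680,812 ≈ 27,886.9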